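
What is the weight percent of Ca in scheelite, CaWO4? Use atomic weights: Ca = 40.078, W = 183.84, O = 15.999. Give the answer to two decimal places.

13.92 mass %

Formula mass = 1*40.078 + 1*183.84 + 4*15.999 = 287.914 g/mol, of which 40.078 g is Ca.
So Ca makes up 40.078/287.914 = 0.1392 of the mass, i.e. 13.92%.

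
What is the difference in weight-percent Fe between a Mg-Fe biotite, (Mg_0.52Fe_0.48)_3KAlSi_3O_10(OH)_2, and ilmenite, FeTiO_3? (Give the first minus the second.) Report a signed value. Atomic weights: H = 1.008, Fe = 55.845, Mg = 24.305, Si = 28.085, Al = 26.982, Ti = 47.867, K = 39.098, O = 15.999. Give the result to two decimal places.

-19.43 percentage points

Fe in (Mg_0.52Fe_0.48)_3KAlSi_3O_10(OH)_2: molar mass 462.672 g/mol; 1.44×55.845 = 80.417 g → 17.38 wt%.
Fe in FeTiO_3: molar mass 151.709 g/mol; 1×55.845 = 55.845 g → 36.81 wt%.
Difference = 17.38 − 36.81 = -19.43 percentage points.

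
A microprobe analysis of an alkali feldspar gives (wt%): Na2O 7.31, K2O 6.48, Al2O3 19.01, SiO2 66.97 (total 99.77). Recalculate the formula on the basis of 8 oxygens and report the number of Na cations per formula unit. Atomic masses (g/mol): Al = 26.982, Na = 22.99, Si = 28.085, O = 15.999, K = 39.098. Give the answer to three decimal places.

0.634 Na apfu

Na2O: 7.31/61.979 = 0.11794 mol → 0.23588 mol Na, 0.11794 mol O.
K2O: 6.48/94.195 = 0.06879 mol → 0.13758 mol K, 0.06879 mol O.
Al2O3: 19.01/101.961 = 0.18644 mol → 0.37288 mol Al, 0.55932 mol O.
SiO2: 66.97/60.083 = 1.11462 mol → 1.11462 mol Si, 2.22924 mol O.
Total oxygen = 2.97529 mol. Normalization factor = 8/2.97529 = 2.68881.
Na per 8 O = 0.23588 × 2.68881 = 0.634.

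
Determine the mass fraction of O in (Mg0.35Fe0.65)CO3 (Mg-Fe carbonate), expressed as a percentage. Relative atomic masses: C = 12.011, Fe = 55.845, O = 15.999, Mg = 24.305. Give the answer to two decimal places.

45.79 mass %

Formula mass = 0.35*24.305 + 0.65*55.845 + 1*12.011 + 3*15.999 = 104.814 g/mol, of which 47.997 g is O.
So O makes up 47.997/104.814 = 0.4579 of the mass, i.e. 45.79%.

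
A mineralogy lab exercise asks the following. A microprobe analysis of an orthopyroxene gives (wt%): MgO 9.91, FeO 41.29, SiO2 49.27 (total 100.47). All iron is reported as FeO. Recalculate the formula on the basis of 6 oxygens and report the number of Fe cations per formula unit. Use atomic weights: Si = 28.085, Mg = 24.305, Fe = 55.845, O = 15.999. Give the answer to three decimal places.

MgO (M=40.304): mol = 0.24588; Mg = 0.24588, O = 0.24588.
FeO (M=71.844): mol = 0.57472; Fe = 0.57472, O = 0.57472.
SiO2 (M=60.083): mol = 0.82003; Si = 0.82003, O = 1.64006.
ΣO = 2.46066; factor = 6/ΣO = 2.43837.
Fe apfu = 0.57472 × 2.43837 = 1.401.

1.401 Fe apfu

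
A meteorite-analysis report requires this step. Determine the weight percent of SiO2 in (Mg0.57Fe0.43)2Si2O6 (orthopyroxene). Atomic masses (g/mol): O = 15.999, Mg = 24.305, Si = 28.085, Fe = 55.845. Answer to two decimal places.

52.73 wt%

M((Mg0.57Fe0.43)2Si2O6) = 227.898 g/mol; M(SiO2) = 60.083 g/mol.
Moles SiO2 per formula unit = 2 Si ÷ 1 = 2.0000.
SiO2 fraction = (2.0000 × 60.083) / 227.898 = 120.166/227.898 = 0.5273.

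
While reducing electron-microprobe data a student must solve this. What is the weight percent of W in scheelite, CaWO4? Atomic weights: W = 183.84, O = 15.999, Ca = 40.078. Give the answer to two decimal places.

Molar mass of CaWO4: 1×40.078 + 1×183.84 + 4×15.999 = 287.914 g/mol.
Mass of W per formula unit: 1 × 183.84 = 183.840 g.
Weight fraction W = 183.840 / 287.914 = 0.6385.

63.85 mass %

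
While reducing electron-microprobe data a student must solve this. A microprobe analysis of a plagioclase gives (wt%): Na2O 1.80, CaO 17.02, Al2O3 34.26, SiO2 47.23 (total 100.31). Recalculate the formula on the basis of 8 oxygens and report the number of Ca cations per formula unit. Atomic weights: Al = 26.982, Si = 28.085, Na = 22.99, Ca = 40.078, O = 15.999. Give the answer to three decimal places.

Na2O (M=61.979): mol = 0.02904; Na = 0.05808, O = 0.02904.
CaO (M=56.077): mol = 0.30351; Ca = 0.30351, O = 0.30351.
Al2O3 (M=101.961): mol = 0.33601; Al = 0.67202, O = 1.00803.
SiO2 (M=60.083): mol = 0.78608; Si = 0.78608, O = 1.57216.
ΣO = 2.91274; factor = 8/ΣO = 2.74655.
Ca apfu = 0.30351 × 2.74655 = 0.834.

0.834 Ca apfu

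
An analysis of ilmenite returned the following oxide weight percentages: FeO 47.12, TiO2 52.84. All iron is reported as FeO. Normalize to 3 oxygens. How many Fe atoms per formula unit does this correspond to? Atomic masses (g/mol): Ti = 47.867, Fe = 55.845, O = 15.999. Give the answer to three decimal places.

0.994 Fe apfu

FeO (M=71.844): mol = 0.65587; Fe = 0.65587, O = 0.65587.
TiO2 (M=79.865): mol = 0.66162; Ti = 0.66162, O = 1.32324.
ΣO = 1.97911; factor = 3/ΣO = 1.51583.
Fe apfu = 0.65587 × 1.51583 = 0.994.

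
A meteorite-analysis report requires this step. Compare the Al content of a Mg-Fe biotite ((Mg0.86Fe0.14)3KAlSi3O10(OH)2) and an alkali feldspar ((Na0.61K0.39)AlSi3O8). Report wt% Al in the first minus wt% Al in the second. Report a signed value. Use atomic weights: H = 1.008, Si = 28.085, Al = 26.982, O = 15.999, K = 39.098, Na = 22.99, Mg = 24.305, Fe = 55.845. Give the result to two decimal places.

-3.78 percentage points

M((Mg0.86Fe0.14)3KAlSi3O10(OH)2) = 430.501 g/mol, so wt% Al = 26.982/430.501 × 100 = 6.27%.
M((Na0.61K0.39)AlSi3O8) = 268.501 g/mol, so wt% Al = 26.982/268.501 × 100 = 10.05%.
6.27 − 10.05 = -3.78 pp.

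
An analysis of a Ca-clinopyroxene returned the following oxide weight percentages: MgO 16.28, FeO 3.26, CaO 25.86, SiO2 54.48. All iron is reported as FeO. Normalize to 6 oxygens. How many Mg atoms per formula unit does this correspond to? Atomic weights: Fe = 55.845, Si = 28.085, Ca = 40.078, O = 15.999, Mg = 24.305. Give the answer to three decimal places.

0.890 Mg apfu

MgO (M=40.304): mol = 0.40393; Mg = 0.40393, O = 0.40393.
FeO (M=71.844): mol = 0.04538; Fe = 0.04538, O = 0.04538.
CaO (M=56.077): mol = 0.46115; Ca = 0.46115, O = 0.46115.
SiO2 (M=60.083): mol = 0.90675; Si = 0.90675, O = 1.81350.
ΣO = 2.72396; factor = 6/ΣO = 2.20268.
Mg apfu = 0.40393 × 2.20268 = 0.890.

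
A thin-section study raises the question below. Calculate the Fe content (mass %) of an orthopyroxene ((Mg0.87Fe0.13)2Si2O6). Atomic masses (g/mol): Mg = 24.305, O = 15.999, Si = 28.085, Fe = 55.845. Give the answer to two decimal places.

6.95 mass %

Molar mass of (Mg0.87Fe0.13)2Si2O6: 1.74*24.305 + 0.26*55.845 + 2*28.085 + 6*15.999 = 208.974 g/mol.
Mass of Fe per formula unit: 0.26 × 55.845 = 14.520 g.
Weight fraction Fe = 14.520 / 208.974 = 0.0695.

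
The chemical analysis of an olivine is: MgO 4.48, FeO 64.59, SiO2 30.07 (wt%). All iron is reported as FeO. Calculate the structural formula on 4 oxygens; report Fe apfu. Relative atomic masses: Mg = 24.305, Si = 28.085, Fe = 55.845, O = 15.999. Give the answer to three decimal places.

4.48 wt% MgO ÷ 40.304 g/mol = 0.11116 mol, giving 0.11116 Mg and 0.11116 O.
64.59 wt% FeO ÷ 71.844 g/mol = 0.89903 mol, giving 0.89903 Fe and 0.89903 O.
30.07 wt% SiO2 ÷ 60.083 g/mol = 0.50047 mol, giving 0.50047 Si and 1.00094 O.
Oxygen sums to 2.01113; scaling by 4/2.01113 = 1.98893 puts the formula on 4 O.
Fe: 0.89903 × 1.98893 = 1.788 atoms per formula unit.

1.788 Fe apfu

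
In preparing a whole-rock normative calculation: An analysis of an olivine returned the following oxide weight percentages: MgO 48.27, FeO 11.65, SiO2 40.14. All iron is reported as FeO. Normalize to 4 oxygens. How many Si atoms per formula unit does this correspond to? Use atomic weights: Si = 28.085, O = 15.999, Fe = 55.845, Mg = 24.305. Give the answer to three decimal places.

0.991 Si apfu

48.27 wt% MgO ÷ 40.304 g/mol = 1.19765 mol, giving 1.19765 Mg and 1.19765 O.
11.65 wt% FeO ÷ 71.844 g/mol = 0.16216 mol, giving 0.16216 Fe and 0.16216 O.
40.14 wt% SiO2 ÷ 60.083 g/mol = 0.66808 mol, giving 0.66808 Si and 1.33616 O.
Oxygen sums to 2.69597; scaling by 4/2.69597 = 1.48370 puts the formula on 4 O.
Si: 0.66808 × 1.48370 = 0.991 atoms per formula unit.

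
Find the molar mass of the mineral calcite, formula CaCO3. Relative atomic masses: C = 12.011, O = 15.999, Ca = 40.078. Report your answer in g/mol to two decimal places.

Ca: 1 × 40.078 = 40.0780
C: 1 × 12.011 = 12.0110
O: 3 × 15.999 = 47.9970
Summing the contributions gives the formula mass.

100.09 g/mol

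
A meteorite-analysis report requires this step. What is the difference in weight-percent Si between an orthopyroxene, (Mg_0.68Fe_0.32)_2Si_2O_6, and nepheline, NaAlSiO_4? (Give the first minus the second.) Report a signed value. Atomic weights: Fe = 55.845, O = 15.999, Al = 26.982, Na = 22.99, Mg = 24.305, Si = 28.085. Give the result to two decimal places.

5.65 percentage points

M((Mg_0.68Fe_0.32)_2Si_2O_6) = 220.960 g/mol, so wt% Si = 56.170/220.960 × 100 = 25.42%.
M(NaAlSiO_4) = 142.053 g/mol, so wt% Si = 28.085/142.053 × 100 = 19.77%.
25.42 − 19.77 = 5.65 pp.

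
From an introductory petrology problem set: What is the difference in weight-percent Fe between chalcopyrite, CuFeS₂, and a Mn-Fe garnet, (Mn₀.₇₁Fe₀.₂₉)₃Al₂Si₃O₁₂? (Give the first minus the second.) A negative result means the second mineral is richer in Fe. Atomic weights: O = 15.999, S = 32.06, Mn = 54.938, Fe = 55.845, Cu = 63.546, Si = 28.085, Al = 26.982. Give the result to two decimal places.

20.63 percentage points

M(CuFeS₂) = 183.511 g/mol, so wt% Fe = 55.845/183.511 × 100 = 30.43%.
M((Mn₀.₇₁Fe₀.₂₉)₃Al₂Si₃O₁₂) = 495.810 g/mol, so wt% Fe = 48.585/495.810 × 100 = 9.80%.
30.43 − 9.80 = 20.63 pp.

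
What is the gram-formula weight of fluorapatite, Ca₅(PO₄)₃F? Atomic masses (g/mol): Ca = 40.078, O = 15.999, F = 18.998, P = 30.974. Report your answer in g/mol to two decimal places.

The formula mass is the sum 5×40.078 + 3×30.974 + 12×15.999 + 1×18.998.

504.30 g/mol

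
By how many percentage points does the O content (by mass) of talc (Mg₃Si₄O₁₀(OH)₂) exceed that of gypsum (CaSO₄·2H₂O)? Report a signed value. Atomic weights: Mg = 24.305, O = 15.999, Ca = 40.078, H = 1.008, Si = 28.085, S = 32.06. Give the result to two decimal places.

-5.14 percentage points

M(Mg₃Si₄O₁₀(OH)₂) = 379.259 g/mol, so wt% O = 191.988/379.259 × 100 = 50.62%.
M(CaSO₄·2H₂O) = 172.164 g/mol, so wt% O = 95.994/172.164 × 100 = 55.76%.
50.62 − 55.76 = -5.14 pp.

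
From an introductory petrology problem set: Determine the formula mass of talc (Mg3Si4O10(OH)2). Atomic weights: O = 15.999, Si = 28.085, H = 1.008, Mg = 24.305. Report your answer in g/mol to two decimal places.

379.26 g/mol

Mg: 3 × 24.305 = 72.9150
Si: 4 × 28.085 = 112.3400
O: 12 × 15.999 = 191.9880
H: 2 × 1.008 = 2.0160
Summing the contributions gives the formula mass.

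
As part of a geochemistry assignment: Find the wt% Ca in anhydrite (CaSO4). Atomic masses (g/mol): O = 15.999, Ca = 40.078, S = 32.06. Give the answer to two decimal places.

M(CaSO4) = 136.134 g/mol.
Ca contributes 1 × 40.078 = 40.078 g per mole.
40.078/136.134 = 0.2944 → 29.44%.

29.44 weight percent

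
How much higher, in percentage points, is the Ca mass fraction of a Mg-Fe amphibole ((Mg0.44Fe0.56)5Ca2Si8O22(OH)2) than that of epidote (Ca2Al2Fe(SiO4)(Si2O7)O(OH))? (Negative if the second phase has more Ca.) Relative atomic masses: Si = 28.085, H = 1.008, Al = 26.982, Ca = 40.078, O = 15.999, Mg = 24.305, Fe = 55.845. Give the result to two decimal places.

-7.69 percentage points

First mineral: 80.156 g Ca in 900.665 g formula = 8.90 wt% Ca.
Second mineral: 80.156 g Ca in 483.215 g formula = 16.59 wt% Ca.
8.90% − 16.59% gives a difference of -7.69 percentage points.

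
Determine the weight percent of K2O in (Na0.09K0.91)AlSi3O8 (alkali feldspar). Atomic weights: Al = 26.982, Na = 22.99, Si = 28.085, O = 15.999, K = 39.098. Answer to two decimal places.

15.48 wt%

Formula mass = 276.877 g/mol.
0.91 K → 0.4550 mol K2O per formula unit; M(K2O) = 94.195, so K2O mass = 42.859 g.
42.859/276.877 × 100 = 15.48 wt%.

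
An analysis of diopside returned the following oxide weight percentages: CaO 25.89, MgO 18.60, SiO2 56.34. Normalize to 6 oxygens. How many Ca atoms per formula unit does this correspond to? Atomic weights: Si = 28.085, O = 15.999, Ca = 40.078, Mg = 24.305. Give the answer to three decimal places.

CaO: 25.89/56.077 = 0.46169 mol → 0.46169 mol Ca, 0.46169 mol O.
MgO: 18.60/40.304 = 0.46149 mol → 0.46149 mol Mg, 0.46149 mol O.
SiO2: 56.34/60.083 = 0.93770 mol → 0.93770 mol Si, 1.87540 mol O.
Total oxygen = 2.79858 mol. Normalization factor = 6/2.79858 = 2.14394.
Ca per 6 O = 0.46169 × 2.14394 = 0.990.

0.990 Ca apfu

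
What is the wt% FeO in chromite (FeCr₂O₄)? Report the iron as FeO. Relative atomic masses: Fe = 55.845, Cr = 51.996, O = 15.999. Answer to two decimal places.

32.10 wt%

M(FeCr₂O₄) = 223.833 g/mol; M(FeO) = 71.844 g/mol.
Moles FeO per formula unit = 1 Fe ÷ 1 = 1.0000.
FeO fraction = (1.0000 × 71.844) / 223.833 = 71.844/223.833 = 0.3210.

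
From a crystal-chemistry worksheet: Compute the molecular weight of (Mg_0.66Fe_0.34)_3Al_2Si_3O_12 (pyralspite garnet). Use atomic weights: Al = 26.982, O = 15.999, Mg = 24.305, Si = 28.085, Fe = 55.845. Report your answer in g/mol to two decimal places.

The formula mass is the sum 1.98·24.305 + 1.02·55.845 + 2·26.982 + 3·28.085 + 12·15.999.

435.29 g/mol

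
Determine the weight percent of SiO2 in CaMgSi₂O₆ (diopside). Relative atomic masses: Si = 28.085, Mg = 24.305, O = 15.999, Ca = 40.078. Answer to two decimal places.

55.49 wt%

M(CaMgSi₂O₆) = 216.547 g/mol; M(SiO2) = 60.083 g/mol.
Moles SiO2 per formula unit = 2 Si ÷ 1 = 2.0000.
SiO2 fraction = (2.0000 × 60.083) / 216.547 = 120.166/216.547 = 0.5549.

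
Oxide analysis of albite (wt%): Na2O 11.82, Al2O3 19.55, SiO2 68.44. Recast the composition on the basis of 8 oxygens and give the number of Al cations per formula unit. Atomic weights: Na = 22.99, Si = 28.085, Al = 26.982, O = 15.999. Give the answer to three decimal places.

1.008 Al apfu

11.82 wt% Na2O ÷ 61.979 g/mol = 0.19071 mol, giving 0.38142 Na and 0.19071 O.
19.55 wt% Al2O3 ÷ 101.961 g/mol = 0.19174 mol, giving 0.38348 Al and 0.57522 O.
68.44 wt% SiO2 ÷ 60.083 g/mol = 1.13909 mol, giving 1.13909 Si and 2.27818 O.
Oxygen sums to 3.04411; scaling by 8/3.04411 = 2.62803 puts the formula on 8 O.
Al: 0.38348 × 2.62803 = 1.008 atoms per formula unit.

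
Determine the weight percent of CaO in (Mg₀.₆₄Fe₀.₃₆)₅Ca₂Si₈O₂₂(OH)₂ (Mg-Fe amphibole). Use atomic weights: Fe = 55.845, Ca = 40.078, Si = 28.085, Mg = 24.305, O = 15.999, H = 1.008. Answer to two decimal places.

12.90 wt%

Molar mass of (Mg₀.₆₄Fe₀.₃₆)₅Ca₂Si₈O₂₂(OH)₂ = 3.20×24.305 + 1.80×55.845 + 2×40.078 + 8×28.085 + 24×15.999 + 2×1.008 = 869.125 g/mol.
Each formula unit contains 2 Ca, equivalent to 2/1 = 2.0000 mol CaO.
M(CaO) = 1×40.078 + 1×15.999 = 56.077 g/mol.
Mass of CaO per formula unit = 2.0000 × 56.077 = 112.154 g.
CaO wt% = 112.154 / 869.125 × 100 = 12.90%.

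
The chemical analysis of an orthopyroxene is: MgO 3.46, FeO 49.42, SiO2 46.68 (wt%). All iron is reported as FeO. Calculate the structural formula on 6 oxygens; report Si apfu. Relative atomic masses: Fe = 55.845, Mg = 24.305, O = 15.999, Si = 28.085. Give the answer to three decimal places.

3.46 wt% MgO ÷ 40.304 g/mol = 0.08585 mol, giving 0.08585 Mg and 0.08585 O.
49.42 wt% FeO ÷ 71.844 g/mol = 0.68788 mol, giving 0.68788 Fe and 0.68788 O.
46.68 wt% SiO2 ÷ 60.083 g/mol = 0.77693 mol, giving 0.77693 Si and 1.55386 O.
Oxygen sums to 2.32759; scaling by 6/2.32759 = 2.57777 puts the formula on 6 O.
Si: 0.77693 × 2.57777 = 2.003 atoms per formula unit.

2.003 Si apfu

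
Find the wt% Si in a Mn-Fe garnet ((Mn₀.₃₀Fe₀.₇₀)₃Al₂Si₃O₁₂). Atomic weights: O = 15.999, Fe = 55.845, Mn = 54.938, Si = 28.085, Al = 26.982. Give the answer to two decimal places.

Molar mass of (Mn₀.₃₀Fe₀.₇₀)₃Al₂Si₃O₁₂: 0.90×54.938 + 2.10×55.845 + 2×26.982 + 3×28.085 + 12×15.999 = 496.926 g/mol.
Mass of Si per formula unit: 3 × 28.085 = 84.255 g.
Weight fraction Si = 84.255 / 496.926 = 0.1696.

16.96 wt%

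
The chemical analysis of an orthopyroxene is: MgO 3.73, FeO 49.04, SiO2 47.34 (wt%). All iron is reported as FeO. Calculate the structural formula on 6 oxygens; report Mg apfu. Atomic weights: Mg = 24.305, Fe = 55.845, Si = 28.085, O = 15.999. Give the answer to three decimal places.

MgO: 3.73/40.304 = 0.09255 mol → 0.09255 mol Mg, 0.09255 mol O.
FeO: 49.04/71.844 = 0.68259 mol → 0.68259 mol Fe, 0.68259 mol O.
SiO2: 47.34/60.083 = 0.78791 mol → 0.78791 mol Si, 1.57582 mol O.
Total oxygen = 2.35096 mol. Normalization factor = 6/2.35096 = 2.55215.
Mg per 6 O = 0.09255 × 2.55215 = 0.236.

0.236 Mg apfu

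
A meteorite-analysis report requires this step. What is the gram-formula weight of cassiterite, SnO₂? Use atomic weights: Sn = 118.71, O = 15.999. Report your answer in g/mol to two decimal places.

150.71 g/mol

The formula mass is the sum 1×118.71 + 2×15.999.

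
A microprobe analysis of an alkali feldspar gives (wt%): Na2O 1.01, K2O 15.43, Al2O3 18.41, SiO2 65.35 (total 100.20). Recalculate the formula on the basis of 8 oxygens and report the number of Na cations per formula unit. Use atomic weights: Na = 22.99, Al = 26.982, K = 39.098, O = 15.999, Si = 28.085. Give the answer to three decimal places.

0.090 Na apfu

Na2O (M=61.979): mol = 0.01630; Na = 0.03260, O = 0.01630.
K2O (M=94.195): mol = 0.16381; K = 0.32762, O = 0.16381.
Al2O3 (M=101.961): mol = 0.18056; Al = 0.36112, O = 0.54168.
SiO2 (M=60.083): mol = 1.08766; Si = 1.08766, O = 2.17532.
ΣO = 2.89711; factor = 8/ΣO = 2.76137.
Na apfu = 0.03260 × 2.76137 = 0.090.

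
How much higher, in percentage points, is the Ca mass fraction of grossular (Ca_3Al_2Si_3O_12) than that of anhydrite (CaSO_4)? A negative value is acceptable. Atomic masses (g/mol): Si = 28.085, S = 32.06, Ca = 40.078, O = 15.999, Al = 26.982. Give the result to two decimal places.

-2.75 percentage points

M(Ca_3Al_2Si_3O_12) = 450.441 g/mol, so wt% Ca = 120.234/450.441 × 100 = 26.69%.
M(CaSO_4) = 136.134 g/mol, so wt% Ca = 40.078/136.134 × 100 = 29.44%.
26.69 − 29.44 = -2.75 pp.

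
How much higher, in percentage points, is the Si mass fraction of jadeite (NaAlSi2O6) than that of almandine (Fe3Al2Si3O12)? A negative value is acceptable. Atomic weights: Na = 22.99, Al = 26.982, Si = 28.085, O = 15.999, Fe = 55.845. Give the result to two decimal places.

M(NaAlSi2O6) = 202.136 g/mol, so wt% Si = 56.170/202.136 × 100 = 27.79%.
M(Fe3Al2Si3O12) = 497.742 g/mol, so wt% Si = 84.255/497.742 × 100 = 16.93%.
27.79 − 16.93 = 10.86 pp.

10.86 percentage points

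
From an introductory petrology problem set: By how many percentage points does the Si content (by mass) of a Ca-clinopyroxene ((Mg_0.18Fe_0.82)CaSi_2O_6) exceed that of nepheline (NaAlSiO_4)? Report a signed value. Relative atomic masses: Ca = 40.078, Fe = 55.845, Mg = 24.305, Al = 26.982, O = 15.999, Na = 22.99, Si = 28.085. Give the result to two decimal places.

First mineral: 56.170 g Si in 242.410 g formula = 23.17 wt% Si.
Second mineral: 28.085 g Si in 142.053 g formula = 19.77 wt% Si.
23.17% − 19.77% gives a difference of 3.40 percentage points.

3.40 percentage points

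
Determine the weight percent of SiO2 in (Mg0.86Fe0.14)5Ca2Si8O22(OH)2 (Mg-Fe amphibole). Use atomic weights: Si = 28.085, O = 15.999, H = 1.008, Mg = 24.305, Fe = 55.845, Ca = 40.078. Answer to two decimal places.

Formula mass = 834.431 g/mol.
8 Si → 8.0000 mol SiO2 per formula unit; M(SiO2) = 60.083, so SiO2 mass = 480.664 g.
480.664/834.431 × 100 = 57.60 wt%.

57.60 wt%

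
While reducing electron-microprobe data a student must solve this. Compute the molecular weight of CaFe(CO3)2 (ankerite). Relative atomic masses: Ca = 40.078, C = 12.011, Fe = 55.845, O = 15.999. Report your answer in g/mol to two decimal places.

Ca: 1 × 40.078 = 40.0780
Fe: 1 × 55.845 = 55.8450
C: 2 × 12.011 = 24.0220
O: 6 × 15.999 = 95.9940
Summing the contributions gives the formula mass.

215.94 g/mol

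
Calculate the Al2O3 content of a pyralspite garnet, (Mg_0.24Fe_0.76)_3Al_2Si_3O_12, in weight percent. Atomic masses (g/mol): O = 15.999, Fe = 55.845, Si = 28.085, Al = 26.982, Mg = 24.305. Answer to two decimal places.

M((Mg_0.24Fe_0.76)_3Al_2Si_3O_12) = 475.033 g/mol; M(Al2O3) = 101.961 g/mol.
Moles Al2O3 per formula unit = 2 Al ÷ 2 = 1.0000.
Al2O3 fraction = (1.0000 × 101.961) / 475.033 = 101.961/475.033 = 0.2146.

21.46 wt%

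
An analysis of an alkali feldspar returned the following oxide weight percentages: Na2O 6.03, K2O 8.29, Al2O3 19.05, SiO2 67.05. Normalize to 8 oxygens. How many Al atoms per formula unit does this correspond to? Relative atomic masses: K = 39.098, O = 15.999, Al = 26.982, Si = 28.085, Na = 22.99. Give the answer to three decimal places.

Na2O: 6.03/61.979 = 0.09729 mol → 0.19458 mol Na, 0.09729 mol O.
K2O: 8.29/94.195 = 0.08801 mol → 0.17602 mol K, 0.08801 mol O.
Al2O3: 19.05/101.961 = 0.18684 mol → 0.37368 mol Al, 0.56052 mol O.
SiO2: 67.05/60.083 = 1.11596 mol → 1.11596 mol Si, 2.23192 mol O.
Total oxygen = 2.97774 mol. Normalization factor = 8/2.97774 = 2.68660.
Al per 8 O = 0.37368 × 2.68660 = 1.004.

1.004 Al apfu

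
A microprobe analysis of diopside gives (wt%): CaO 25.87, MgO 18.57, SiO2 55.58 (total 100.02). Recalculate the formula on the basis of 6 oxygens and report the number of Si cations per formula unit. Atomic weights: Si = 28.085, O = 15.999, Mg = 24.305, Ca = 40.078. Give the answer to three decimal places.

CaO: 25.87/56.077 = 0.46133 mol → 0.46133 mol Ca, 0.46133 mol O.
MgO: 18.57/40.304 = 0.46075 mol → 0.46075 mol Mg, 0.46075 mol O.
SiO2: 55.58/60.083 = 0.92505 mol → 0.92505 mol Si, 1.85010 mol O.
Total oxygen = 2.77218 mol. Normalization factor = 6/2.77218 = 2.16436.
Si per 6 O = 0.92505 × 2.16436 = 2.002.

2.002 Si apfu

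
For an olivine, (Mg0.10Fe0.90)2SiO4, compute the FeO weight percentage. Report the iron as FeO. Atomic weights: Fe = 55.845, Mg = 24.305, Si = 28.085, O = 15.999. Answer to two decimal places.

65.49 wt%

Formula mass = 197.463 g/mol.
1.80 Fe → 1.8000 mol FeO per formula unit; M(FeO) = 71.844, so FeO mass = 129.319 g.
129.319/197.463 × 100 = 65.49 wt%.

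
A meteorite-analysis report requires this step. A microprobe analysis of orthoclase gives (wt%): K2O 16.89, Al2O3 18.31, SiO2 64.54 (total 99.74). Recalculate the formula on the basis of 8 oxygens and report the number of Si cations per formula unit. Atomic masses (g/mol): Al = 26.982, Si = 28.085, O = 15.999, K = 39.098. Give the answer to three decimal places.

K2O (M=94.195): mol = 0.17931; K = 0.35862, O = 0.17931.
Al2O3 (M=101.961): mol = 0.17958; Al = 0.35916, O = 0.53874.
SiO2 (M=60.083): mol = 1.07418; Si = 1.07418, O = 2.14836.
ΣO = 2.86641; factor = 8/ΣO = 2.79095.
Si apfu = 1.07418 × 2.79095 = 2.998.

2.998 Si apfu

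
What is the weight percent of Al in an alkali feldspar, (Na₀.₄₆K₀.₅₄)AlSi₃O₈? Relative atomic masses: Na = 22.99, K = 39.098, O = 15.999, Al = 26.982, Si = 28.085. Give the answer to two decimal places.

9.96 wt%

M((Na₀.₄₆K₀.₅₄)AlSi₃O₈) = 270.917 g/mol.
Al contributes 1 × 26.982 = 26.982 g per mole.
26.982/270.917 = 0.0996 → 9.96%.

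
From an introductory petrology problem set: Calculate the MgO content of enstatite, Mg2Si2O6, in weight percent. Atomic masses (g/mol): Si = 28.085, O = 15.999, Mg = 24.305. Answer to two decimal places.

40.15 wt%

Molar mass of Mg2Si2O6 = 2·24.305 + 2·28.085 + 6·15.999 = 200.774 g/mol.
Each formula unit contains 2 Mg, equivalent to 2/1 = 2.0000 mol MgO.
M(MgO) = 1×24.305 + 1×15.999 = 40.304 g/mol.
Mass of MgO per formula unit = 2.0000 × 40.304 = 80.608 g.
MgO wt% = 80.608 / 200.774 × 100 = 40.15%.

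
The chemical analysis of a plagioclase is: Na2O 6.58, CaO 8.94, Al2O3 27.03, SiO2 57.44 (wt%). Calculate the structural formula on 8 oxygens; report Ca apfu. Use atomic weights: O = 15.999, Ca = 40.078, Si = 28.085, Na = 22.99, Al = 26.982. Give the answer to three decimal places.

6.58 wt% Na2O ÷ 61.979 g/mol = 0.10616 mol, giving 0.21232 Na and 0.10616 O.
8.94 wt% CaO ÷ 56.077 g/mol = 0.15942 mol, giving 0.15942 Ca and 0.15942 O.
27.03 wt% Al2O3 ÷ 101.961 g/mol = 0.26510 mol, giving 0.53020 Al and 0.79530 O.
57.44 wt% SiO2 ÷ 60.083 g/mol = 0.95601 mol, giving 0.95601 Si and 1.91202 O.
Oxygen sums to 2.97290; scaling by 8/2.97290 = 2.69098 puts the formula on 8 O.
Ca: 0.15942 × 2.69098 = 0.429 atoms per formula unit.

0.429 Ca apfu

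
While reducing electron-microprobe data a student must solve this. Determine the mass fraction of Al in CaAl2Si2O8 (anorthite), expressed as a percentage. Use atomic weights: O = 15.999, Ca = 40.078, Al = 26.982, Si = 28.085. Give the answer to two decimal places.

19.40 wt%

Molar mass of CaAl2Si2O8: 1×40.078 + 2×26.982 + 2×28.085 + 8×15.999 = 278.204 g/mol.
Mass of Al per formula unit: 2 × 26.982 = 53.964 g.
Weight fraction Al = 53.964 / 278.204 = 0.1940.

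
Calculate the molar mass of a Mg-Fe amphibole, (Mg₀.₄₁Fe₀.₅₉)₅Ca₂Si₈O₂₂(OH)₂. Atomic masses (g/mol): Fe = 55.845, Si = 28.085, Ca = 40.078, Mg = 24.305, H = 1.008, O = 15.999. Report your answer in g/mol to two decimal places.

M = 2.05(24.305) + 2.95(55.845) + 2(40.078) + 8(28.085) + 24(15.999) + 2(1.008)

905.40 g/mol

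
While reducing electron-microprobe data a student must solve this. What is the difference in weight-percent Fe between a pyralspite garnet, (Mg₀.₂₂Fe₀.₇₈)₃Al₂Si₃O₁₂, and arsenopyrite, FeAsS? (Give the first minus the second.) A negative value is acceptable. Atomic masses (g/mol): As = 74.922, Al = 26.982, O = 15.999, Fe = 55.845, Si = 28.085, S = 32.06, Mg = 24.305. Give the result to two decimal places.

-6.90 percentage points

Fe in (Mg₀.₂₂Fe₀.₇₈)₃Al₂Si₃O₁₂: molar mass 476.926 g/mol; 2.34×55.845 = 130.677 g → 27.40 wt%.
Fe in FeAsS: molar mass 162.827 g/mol; 1×55.845 = 55.845 g → 34.30 wt%.
Difference = 27.40 − 34.30 = -6.90 percentage points.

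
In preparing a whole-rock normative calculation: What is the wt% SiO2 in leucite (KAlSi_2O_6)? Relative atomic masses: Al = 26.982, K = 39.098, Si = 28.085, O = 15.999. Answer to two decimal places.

Molar mass of KAlSi_2O_6 = 1×39.098 + 1×26.982 + 2×28.085 + 6×15.999 = 218.244 g/mol.
Each formula unit contains 2 Si, equivalent to 2/1 = 2.0000 mol SiO2.
M(SiO2) = 1×28.085 + 2×15.999 = 60.083 g/mol.
Mass of SiO2 per formula unit = 2.0000 × 60.083 = 120.166 g.
SiO2 wt% = 120.166 / 218.244 × 100 = 55.06%.

55.06 wt%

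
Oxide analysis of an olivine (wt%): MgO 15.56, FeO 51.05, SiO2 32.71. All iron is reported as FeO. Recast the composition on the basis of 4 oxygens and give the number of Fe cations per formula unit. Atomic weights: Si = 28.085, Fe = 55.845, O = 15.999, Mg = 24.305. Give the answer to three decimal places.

15.56 wt% MgO ÷ 40.304 g/mol = 0.38607 mol, giving 0.38607 Mg and 0.38607 O.
51.05 wt% FeO ÷ 71.844 g/mol = 0.71057 mol, giving 0.71057 Fe and 0.71057 O.
32.71 wt% SiO2 ÷ 60.083 g/mol = 0.54441 mol, giving 0.54441 Si and 1.08882 O.
Oxygen sums to 2.18546; scaling by 4/2.18546 = 1.83028 puts the formula on 4 O.
Fe: 0.71057 × 1.83028 = 1.301 atoms per formula unit.

1.301 Fe apfu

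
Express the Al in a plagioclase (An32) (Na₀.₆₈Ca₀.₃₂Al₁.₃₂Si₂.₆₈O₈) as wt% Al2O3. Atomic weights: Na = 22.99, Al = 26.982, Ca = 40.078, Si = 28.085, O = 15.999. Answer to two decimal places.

M(Na₀.₆₈Ca₀.₃₂Al₁.₃₂Si₂.₆₈O₈) = 267.334 g/mol; M(Al2O3) = 101.961 g/mol.
Moles Al2O3 per formula unit = 1.32 Al ÷ 2 = 0.6600.
Al2O3 fraction = (0.6600 × 101.961) / 267.334 = 67.294/267.334 = 0.2517.

25.17 wt%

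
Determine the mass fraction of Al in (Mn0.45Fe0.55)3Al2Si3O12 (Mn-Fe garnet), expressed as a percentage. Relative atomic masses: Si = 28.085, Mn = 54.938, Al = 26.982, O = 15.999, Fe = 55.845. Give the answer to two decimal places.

10.87 wt%

M((Mn0.45Fe0.55)3Al2Si3O12) = 496.518 g/mol.
Al contributes 2 × 26.982 = 53.964 g per mole.
53.964/496.518 = 0.1087 → 10.87%.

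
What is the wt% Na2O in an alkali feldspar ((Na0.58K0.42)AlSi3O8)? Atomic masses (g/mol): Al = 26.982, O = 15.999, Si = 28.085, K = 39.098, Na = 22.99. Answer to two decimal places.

Formula mass = 268.984 g/mol.
0.58 Na → 0.2900 mol Na2O per formula unit; M(Na2O) = 61.979, so Na2O mass = 17.974 g.
17.974/268.984 × 100 = 6.68 wt%.

6.68 wt%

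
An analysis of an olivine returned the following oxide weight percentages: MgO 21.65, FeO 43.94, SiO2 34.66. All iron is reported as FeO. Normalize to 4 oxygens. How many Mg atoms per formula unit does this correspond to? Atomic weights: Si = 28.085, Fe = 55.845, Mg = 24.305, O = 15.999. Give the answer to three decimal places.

0.933 Mg apfu

MgO: 21.65/40.304 = 0.53717 mol → 0.53717 mol Mg, 0.53717 mol O.
FeO: 43.94/71.844 = 0.61160 mol → 0.61160 mol Fe, 0.61160 mol O.
SiO2: 34.66/60.083 = 0.57687 mol → 0.57687 mol Si, 1.15374 mol O.
Total oxygen = 2.30251 mol. Normalization factor = 4/2.30251 = 1.73723.
Mg per 4 O = 0.53717 × 1.73723 = 0.933.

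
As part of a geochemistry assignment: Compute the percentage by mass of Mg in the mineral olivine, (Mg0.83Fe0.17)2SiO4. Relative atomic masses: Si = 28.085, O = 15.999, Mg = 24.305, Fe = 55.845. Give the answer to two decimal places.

26.65 mass %

Formula mass = 1.66×24.305 + 0.34×55.845 + 1×28.085 + 4×15.999 = 151.415 g/mol, of which 40.346 g is Mg.
So Mg makes up 40.346/151.415 = 0.2665 of the mass, i.e. 26.65%.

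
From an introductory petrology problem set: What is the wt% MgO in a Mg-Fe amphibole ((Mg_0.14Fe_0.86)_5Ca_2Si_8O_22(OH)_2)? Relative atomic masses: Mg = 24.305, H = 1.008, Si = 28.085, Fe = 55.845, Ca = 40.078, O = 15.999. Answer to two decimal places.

M((Mg_0.14Fe_0.86)_5Ca_2Si_8O_22(OH)_2) = 947.975 g/mol; M(MgO) = 40.304 g/mol.
Moles MgO per formula unit = 0.70 Mg ÷ 1 = 0.7000.
MgO fraction = (0.7000 × 40.304) / 947.975 = 28.213/947.975 = 0.0298.

2.98 wt%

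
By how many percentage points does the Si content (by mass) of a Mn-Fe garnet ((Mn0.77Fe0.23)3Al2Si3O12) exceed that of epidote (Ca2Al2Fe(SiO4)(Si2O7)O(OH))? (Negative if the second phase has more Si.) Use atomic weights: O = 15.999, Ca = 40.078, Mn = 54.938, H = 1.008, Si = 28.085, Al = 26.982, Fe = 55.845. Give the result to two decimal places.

-0.44 percentage points

Si in (Mn0.77Fe0.23)3Al2Si3O12: molar mass 495.647 g/mol; 3×28.085 = 84.255 g → 17.00 wt%.
Si in Ca2Al2Fe(SiO4)(Si2O7)O(OH): molar mass 483.215 g/mol; 3×28.085 = 84.255 g → 17.44 wt%.
Difference = 17.00 − 17.44 = -0.44 percentage points.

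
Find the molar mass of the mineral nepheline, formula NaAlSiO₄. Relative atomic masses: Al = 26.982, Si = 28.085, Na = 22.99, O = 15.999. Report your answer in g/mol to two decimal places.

M = 1*22.99 + 1*26.982 + 1*28.085 + 4*15.999

142.05 g/mol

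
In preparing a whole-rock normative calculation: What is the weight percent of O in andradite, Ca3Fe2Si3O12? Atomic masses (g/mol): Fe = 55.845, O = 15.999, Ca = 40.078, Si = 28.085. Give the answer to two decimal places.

37.78 wt%

Formula mass = 3·40.078 + 2·55.845 + 3·28.085 + 12·15.999 = 508.167 g/mol, of which 191.988 g is O.
So O makes up 191.988/508.167 = 0.3778 of the mass, i.e. 37.78%.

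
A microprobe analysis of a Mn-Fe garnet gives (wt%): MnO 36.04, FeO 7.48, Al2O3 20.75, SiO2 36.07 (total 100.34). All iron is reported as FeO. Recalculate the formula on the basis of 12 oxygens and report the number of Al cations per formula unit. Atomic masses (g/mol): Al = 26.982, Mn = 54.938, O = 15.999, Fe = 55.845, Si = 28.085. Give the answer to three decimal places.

MnO (M=70.937): mol = 0.50806; Mn = 0.50806, O = 0.50806.
FeO (M=71.844): mol = 0.10411; Fe = 0.10411, O = 0.10411.
Al2O3 (M=101.961): mol = 0.20351; Al = 0.40702, O = 0.61053.
SiO2 (M=60.083): mol = 0.60034; Si = 0.60034, O = 1.20068.
ΣO = 2.42338; factor = 12/ΣO = 4.95176.
Al apfu = 0.40702 × 4.95176 = 2.015.

2.015 Al apfu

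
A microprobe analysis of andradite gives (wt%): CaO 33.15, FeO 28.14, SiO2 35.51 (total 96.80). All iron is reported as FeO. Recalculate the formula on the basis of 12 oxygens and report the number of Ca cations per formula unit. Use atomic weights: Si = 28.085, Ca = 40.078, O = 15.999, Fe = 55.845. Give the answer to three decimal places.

3.277 Ca apfu

CaO (M=56.077): mol = 0.59115; Ca = 0.59115, O = 0.59115.
FeO (M=71.844): mol = 0.39168; Fe = 0.39168, O = 0.39168.
SiO2 (M=60.083): mol = 0.59102; Si = 0.59102, O = 1.18204.
ΣO = 2.16487; factor = 12/ΣO = 5.54306.
Ca apfu = 0.59115 × 5.54306 = 3.277.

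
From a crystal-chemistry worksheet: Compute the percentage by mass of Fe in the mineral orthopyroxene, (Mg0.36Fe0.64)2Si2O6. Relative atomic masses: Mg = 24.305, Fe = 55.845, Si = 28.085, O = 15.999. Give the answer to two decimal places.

Formula mass = 0.72*24.305 + 1.28*55.845 + 2*28.085 + 6*15.999 = 241.145 g/mol, of which 71.482 g is Fe.
So Fe makes up 71.482/241.145 = 0.2964 of the mass, i.e. 29.64%.

29.64 wt%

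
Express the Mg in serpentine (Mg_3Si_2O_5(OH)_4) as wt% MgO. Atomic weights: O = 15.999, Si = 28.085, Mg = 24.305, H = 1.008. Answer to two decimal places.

Molar mass of Mg_3Si_2O_5(OH)_4 = 3×24.305 + 2×28.085 + 9×15.999 + 4×1.008 = 277.108 g/mol.
Each formula unit contains 3 Mg, equivalent to 3/1 = 3.0000 mol MgO.
M(MgO) = 1×24.305 + 1×15.999 = 40.304 g/mol.
Mass of MgO per formula unit = 3.0000 × 40.304 = 120.912 g.
MgO wt% = 120.912 / 277.108 × 100 = 43.63%.

43.63 wt%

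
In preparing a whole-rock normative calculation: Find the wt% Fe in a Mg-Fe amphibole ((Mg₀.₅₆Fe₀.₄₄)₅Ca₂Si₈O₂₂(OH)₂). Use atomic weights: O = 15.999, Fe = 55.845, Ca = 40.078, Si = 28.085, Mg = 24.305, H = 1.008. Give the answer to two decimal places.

13.93 weight percent

M((Mg₀.₅₆Fe₀.₄₄)₅Ca₂Si₈O₂₂(OH)₂) = 881.741 g/mol.
Fe contributes 2.20 × 55.845 = 122.859 g per mole.
122.859/881.741 = 0.1393 → 13.93%.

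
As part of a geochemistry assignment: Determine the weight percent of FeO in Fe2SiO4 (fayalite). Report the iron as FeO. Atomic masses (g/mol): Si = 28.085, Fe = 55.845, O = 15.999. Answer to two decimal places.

70.51 wt%

Formula mass = 203.771 g/mol.
2 Fe → 2.0000 mol FeO per formula unit; M(FeO) = 71.844, so FeO mass = 143.688 g.
143.688/203.771 × 100 = 70.51 wt%.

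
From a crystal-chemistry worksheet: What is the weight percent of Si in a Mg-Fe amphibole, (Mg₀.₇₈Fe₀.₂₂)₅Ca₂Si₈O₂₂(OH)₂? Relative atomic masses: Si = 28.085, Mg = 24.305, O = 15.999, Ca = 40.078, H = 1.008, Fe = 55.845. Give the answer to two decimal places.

26.53 mass %

Formula mass = 3.90×24.305 + 1.10×55.845 + 2×40.078 + 8×28.085 + 24×15.999 + 2×1.008 = 847.047 g/mol, of which 224.680 g is Si.
So Si makes up 224.680/847.047 = 0.2653 of the mass, i.e. 26.53%.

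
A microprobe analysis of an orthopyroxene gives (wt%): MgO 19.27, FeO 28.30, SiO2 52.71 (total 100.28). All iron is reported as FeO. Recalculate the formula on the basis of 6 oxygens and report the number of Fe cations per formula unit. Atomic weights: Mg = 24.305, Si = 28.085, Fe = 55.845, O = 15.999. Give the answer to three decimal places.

0.900 Fe apfu

MgO (M=40.304): mol = 0.47812; Mg = 0.47812, O = 0.47812.
FeO (M=71.844): mol = 0.39391; Fe = 0.39391, O = 0.39391.
SiO2 (M=60.083): mol = 0.87729; Si = 0.87729, O = 1.75458.
ΣO = 2.62661; factor = 6/ΣO = 2.28431.
Fe apfu = 0.39391 × 2.28431 = 0.900.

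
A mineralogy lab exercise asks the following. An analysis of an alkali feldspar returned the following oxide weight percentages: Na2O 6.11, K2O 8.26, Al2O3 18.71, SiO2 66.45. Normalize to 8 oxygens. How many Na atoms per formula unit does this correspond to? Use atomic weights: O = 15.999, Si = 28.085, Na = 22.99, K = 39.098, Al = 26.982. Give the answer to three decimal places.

0.535 Na apfu

6.11 wt% Na2O ÷ 61.979 g/mol = 0.09858 mol, giving 0.19716 Na and 0.09858 O.
8.26 wt% K2O ÷ 94.195 g/mol = 0.08769 mol, giving 0.17538 K and 0.08769 O.
18.71 wt% Al2O3 ÷ 101.961 g/mol = 0.18350 mol, giving 0.36700 Al and 0.55050 O.
66.45 wt% SiO2 ÷ 60.083 g/mol = 1.10597 mol, giving 1.10597 Si and 2.21194 O.
Oxygen sums to 2.94871; scaling by 8/2.94871 = 2.71305 puts the formula on 8 O.
Na: 0.19716 × 2.71305 = 0.535 atoms per formula unit.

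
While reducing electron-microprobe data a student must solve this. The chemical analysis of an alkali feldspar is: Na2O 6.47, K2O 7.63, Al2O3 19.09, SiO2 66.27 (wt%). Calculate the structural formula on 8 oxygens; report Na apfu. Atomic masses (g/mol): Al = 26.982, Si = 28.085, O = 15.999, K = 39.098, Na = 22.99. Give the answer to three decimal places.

0.566 Na apfu

Na2O: 6.47/61.979 = 0.10439 mol → 0.20878 mol Na, 0.10439 mol O.
K2O: 7.63/94.195 = 0.08100 mol → 0.16200 mol K, 0.08100 mol O.
Al2O3: 19.09/101.961 = 0.18723 mol → 0.37446 mol Al, 0.56169 mol O.
SiO2: 66.27/60.083 = 1.10297 mol → 1.10297 mol Si, 2.20594 mol O.
Total oxygen = 2.95302 mol. Normalization factor = 8/2.95302 = 2.70909.
Na per 8 O = 0.20878 × 2.70909 = 0.566.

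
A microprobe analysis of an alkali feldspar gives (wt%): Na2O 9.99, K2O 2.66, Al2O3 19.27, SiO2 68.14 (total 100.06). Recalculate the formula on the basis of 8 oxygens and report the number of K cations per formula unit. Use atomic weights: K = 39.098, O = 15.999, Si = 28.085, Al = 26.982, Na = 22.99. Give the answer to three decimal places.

0.149 K apfu

Na2O (M=61.979): mol = 0.16118; Na = 0.32236, O = 0.16118.
K2O (M=94.195): mol = 0.02824; K = 0.05648, O = 0.02824.
Al2O3 (M=101.961): mol = 0.18899; Al = 0.37798, O = 0.56697.
SiO2 (M=60.083): mol = 1.13410; Si = 1.13410, O = 2.26820.
ΣO = 3.02459; factor = 8/ΣO = 2.64499.
K apfu = 0.05648 × 2.64499 = 0.149.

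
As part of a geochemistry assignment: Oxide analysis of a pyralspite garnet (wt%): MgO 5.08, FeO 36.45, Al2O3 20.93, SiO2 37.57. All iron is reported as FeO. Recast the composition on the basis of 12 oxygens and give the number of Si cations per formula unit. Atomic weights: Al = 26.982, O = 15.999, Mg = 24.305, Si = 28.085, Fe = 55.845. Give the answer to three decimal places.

3.002 Si apfu

5.08 wt% MgO ÷ 40.304 g/mol = 0.12604 mol, giving 0.12604 Mg and 0.12604 O.
36.45 wt% FeO ÷ 71.844 g/mol = 0.50735 mol, giving 0.50735 Fe and 0.50735 O.
20.93 wt% Al2O3 ÷ 101.961 g/mol = 0.20527 mol, giving 0.41054 Al and 0.61581 O.
37.57 wt% SiO2 ÷ 60.083 g/mol = 0.62530 mol, giving 0.62530 Si and 1.25060 O.
Oxygen sums to 2.49980; scaling by 12/2.49980 = 4.80038 puts the formula on 12 O.
Si: 0.62530 × 4.80038 = 3.002 atoms per formula unit.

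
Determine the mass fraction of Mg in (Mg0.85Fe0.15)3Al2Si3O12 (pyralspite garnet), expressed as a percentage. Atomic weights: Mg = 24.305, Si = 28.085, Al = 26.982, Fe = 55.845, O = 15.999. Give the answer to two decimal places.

14.85 weight percent

Formula mass = 2.55*24.305 + 0.45*55.845 + 2*26.982 + 3*28.085 + 12*15.999 = 417.315 g/mol, of which 61.978 g is Mg.
So Mg makes up 61.978/417.315 = 0.1485 of the mass, i.e. 14.85%.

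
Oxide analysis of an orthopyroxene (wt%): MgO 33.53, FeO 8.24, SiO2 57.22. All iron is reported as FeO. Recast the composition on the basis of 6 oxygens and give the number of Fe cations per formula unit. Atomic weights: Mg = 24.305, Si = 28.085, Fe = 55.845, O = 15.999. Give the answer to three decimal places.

MgO: 33.53/40.304 = 0.83193 mol → 0.83193 mol Mg, 0.83193 mol O.
FeO: 8.24/71.844 = 0.11469 mol → 0.11469 mol Fe, 0.11469 mol O.
SiO2: 57.22/60.083 = 0.95235 mol → 0.95235 mol Si, 1.90470 mol O.
Total oxygen = 2.85132 mol. Normalization factor = 6/2.85132 = 2.10429.
Fe per 6 O = 0.11469 × 2.10429 = 0.241.

0.241 Fe apfu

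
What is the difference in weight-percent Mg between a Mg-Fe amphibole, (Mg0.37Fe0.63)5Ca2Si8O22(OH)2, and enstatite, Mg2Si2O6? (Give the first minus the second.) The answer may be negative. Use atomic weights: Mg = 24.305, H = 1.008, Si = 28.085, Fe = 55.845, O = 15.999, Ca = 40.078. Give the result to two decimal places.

-19.28 percentage points

Mg in (Mg0.37Fe0.63)5Ca2Si8O22(OH)2: molar mass 911.704 g/mol; 1.85×24.305 = 44.964 g → 4.93 wt%.
Mg in Mg2Si2O6: molar mass 200.774 g/mol; 2×24.305 = 48.610 g → 24.21 wt%.
Difference = 4.93 − 24.21 = -19.28 percentage points.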